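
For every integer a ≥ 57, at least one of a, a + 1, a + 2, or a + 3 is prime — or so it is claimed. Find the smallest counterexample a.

We need the least integer a ≥ 57 for which a, a + 1, a + 2, a + 3 are all composite.
a = 57: 59 is prime.
a = 58: 59 is prime.
a = 59: 59 is prime.
a = 60: 61 is prime.
a = 61: 61 is prime.
a = 62: 62 = 2 × 31; 63 = 3 × 21; 64 = 2 × 32; 65 = 5 × 13 — all composite.
Hence a = 62 is a counterexample.

a = 62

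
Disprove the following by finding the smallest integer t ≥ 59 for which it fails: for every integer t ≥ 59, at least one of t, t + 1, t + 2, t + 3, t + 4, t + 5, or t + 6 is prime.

A counterexample is any integer t ≥ 59 such that t, t + 1, t + 2, t + 3, t + 4, t + 5, t + 6 are all composite; we check each in order.
For t = 59, 60, 61, 62, …, 87, 88, 89 the conclusion holds.
t = 90: 90 = 2 × 45; 91 = 7 × 13; 92 = 2 × 46; 93 = 3 × 31; 94 = 2 × 47; 95 = 5 × 19; 96 = 2 × 48 — all composite.
Thus t = 90 disproves the claim, and no smaller t works.

t = 90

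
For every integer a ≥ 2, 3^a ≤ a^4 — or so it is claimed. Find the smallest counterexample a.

a = 8

A counterexample is any integer a ≥ 2 such that 3^a > a^4; we check each in order.
For a = 2, 3, 4, 5, 6, 7 the conclusion holds.
a = 8: 3^a = 6561 and a^4 = 4096, so 6561 > 4096.
So a = 8 is the smallest counterexample.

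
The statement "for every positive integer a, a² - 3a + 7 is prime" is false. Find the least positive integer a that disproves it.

a = 6

The first 5 eligible values, up to a = 5, all satisfy the conclusion.
a = 6: a² - 3a + 7 = 25 = 5 × 5, composite.
So a = 6 is the smallest counterexample.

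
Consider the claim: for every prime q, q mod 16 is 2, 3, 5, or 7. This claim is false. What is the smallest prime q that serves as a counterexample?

q = 11

We need the least prime q for which the claim fails.
The first 4 eligible values, up to q = 7, all satisfy the conclusion.
q = 11: 11 mod 16 = 11 — not in {2, 3, 5, 7}.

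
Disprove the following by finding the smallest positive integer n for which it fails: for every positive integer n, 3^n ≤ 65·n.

n = 6

We need the least positive integer n for which 3^n > 65·n.
For n = 1, 2, 3, 4, 5 the conclusion holds.
n = 6: 3^n = 729 and 65·n = 390, so 729 > 390.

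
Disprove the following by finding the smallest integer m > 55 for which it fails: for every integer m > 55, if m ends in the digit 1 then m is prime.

m = 81

m = 61: 61 ends in 1 and is prime.
m = 71: 71 ends in 1 and is prime.
m = 81: 81 ends in 1; 81 = 3 × 27, composite.
Hence m = 81 is a counterexample.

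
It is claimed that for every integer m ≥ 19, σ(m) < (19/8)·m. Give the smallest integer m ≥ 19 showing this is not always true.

m = 24

m = 19: σ(19) = 20; 20 < 361/8.
m = 20: σ(20) = 42; 42 < 95/2.
m = 21: σ(21) = 32; 32 < 399/8.
m = 22: σ(22) = 36; 36 < 209/4.
m = 23: σ(23) = 24; 24 < 437/8.
m = 24: σ(24) = 60; 60 ≥ 57.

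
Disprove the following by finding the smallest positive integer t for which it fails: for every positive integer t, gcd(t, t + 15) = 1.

t = 3

A counterexample is any positive integer t such that gcd(t, t + 15) > 1; we check each in order.
t = 1: gcd(1, 16) = 1.
t = 2: gcd(2, 17) = 1.
t = 3: gcd(3, 18) = 3.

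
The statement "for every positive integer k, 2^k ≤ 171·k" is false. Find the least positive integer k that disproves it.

k = 11

For k = 1, 2, 3, 4, 5, 6, 7, 8, 9, 10 the conclusion holds.
k = 11: 2^k = 2048 and 171·k = 1881, so 2048 > 1881.
Thus k = 11 disproves the claim, and no smaller k works.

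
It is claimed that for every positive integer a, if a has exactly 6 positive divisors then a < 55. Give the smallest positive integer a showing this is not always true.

a = 63

A counterexample is any positive integer a such that a has exactly 6 positive divisors but the claim fails; we check each in order.
For a = 12, 18, 20, 28, 32, 44, 45, 50, 52 the conclusion holds.
a = 63: τ(63) = 6; 63 ≥ 55.
Hence a = 63 is a counterexample.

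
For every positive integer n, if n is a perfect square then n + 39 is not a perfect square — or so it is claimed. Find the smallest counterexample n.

n = 25

Check each positive integer n in order until n is a perfect square but n + 39 is a perfect square.
n = 1: 1 + 39 = 40, not a perfect square.
n = 4: 4 + 39 = 43, not a perfect square.
n = 9: 9 + 39 = 48, not a perfect square.
n = 16: 16 + 39 = 55, not a perfect square.
n = 25: 25 = 5² and 25 + 39 = 64 = 8².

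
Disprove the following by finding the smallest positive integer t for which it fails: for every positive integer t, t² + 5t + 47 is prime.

t = 38

A counterexample is any positive integer t such that t² + 5t + 47 is not prime; we check each in order.
For t = 1, 2, 3, 4, …, 35, 36, 37 the conclusion holds.
t = 38: t² + 5t + 47 = 1681 = 41 × 41, composite.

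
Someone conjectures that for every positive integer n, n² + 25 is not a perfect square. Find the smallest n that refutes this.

n = 12

A counterexample is any positive integer n such that n² + 25 is a perfect square; we check each in order.
The first 11 eligible values, up to n = 11, all satisfy the conclusion.
n = 12: 12² + 25 = 169 = 13², a perfect square.
Thus n = 12 disproves the claim, and no smaller n works.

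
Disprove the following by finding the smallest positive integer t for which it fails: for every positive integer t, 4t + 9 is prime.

t = 3

A counterexample is any positive integer t such that 4t + 9 is not prime; we check each in order.
For t = 1, 2 the conclusion holds.
t = 3: 4t + 9 = 21 = 3 × 7, composite.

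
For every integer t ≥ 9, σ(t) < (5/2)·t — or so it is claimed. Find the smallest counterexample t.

A counterexample is any integer t ≥ 9 such that the claim fails; we check each in order.
For t = 9, 10, 11, 12, …, 21, 22, 23 the conclusion holds.
t = 24: σ(24) = 60; 60 ≥ 60.
Hence t = 24 is a counterexample.

t = 24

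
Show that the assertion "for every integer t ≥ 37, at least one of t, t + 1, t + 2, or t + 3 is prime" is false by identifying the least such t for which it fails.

We need the least integer t ≥ 37 for which t, t + 1, t + 2, t + 3 are all composite.
For t = 37, 38, 39, 40, …, 45, 46, 47 the conclusion holds.
t = 48: 48 = 2 × 24; 49 = 7 × 7; 50 = 2 × 25; 51 = 3 × 17 — all composite.
Hence t = 48 is a counterexample.

t = 48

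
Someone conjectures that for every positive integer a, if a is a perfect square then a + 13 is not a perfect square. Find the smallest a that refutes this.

a = 1: 1 + 13 = 14, not a perfect square.
a = 4: 4 + 13 = 17, not a perfect square.
a = 9: 9 + 13 = 22, not a perfect square.
a = 16: 16 + 13 = 29, not a perfect square.
a = 25: 25 + 13 = 38, not a perfect square.
a = 36: 36 = 6² and 36 + 13 = 49 = 7².

a = 36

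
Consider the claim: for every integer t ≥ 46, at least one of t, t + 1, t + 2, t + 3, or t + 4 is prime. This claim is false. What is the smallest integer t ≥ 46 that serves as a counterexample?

A counterexample is any integer t ≥ 46 such that t, t + 1, t + 2, t + 3, t + 4 are all composite; we check each in order.
For t = 46, 47 the conclusion holds.
t = 48: 48 = 2 × 24; 49 = 7 × 7; 50 = 2 × 25; 51 = 3 × 17; 52 = 2 × 26 — all composite.
Hence t = 48 is a counterexample.

t = 48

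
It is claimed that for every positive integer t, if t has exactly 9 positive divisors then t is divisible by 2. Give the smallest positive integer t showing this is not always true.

t = 225

Check each positive integer t in order until t has exactly 9 positive divisors but t is not divisible by 2.
t = 36: τ(36) = 9; 36 mod 2 = 0.
t = 100: τ(100) = 9; 100 mod 2 = 0.
t = 196: τ(196) = 9; 196 mod 2 = 0.
t = 225: τ(225) = 9; 225 mod 2 = 1.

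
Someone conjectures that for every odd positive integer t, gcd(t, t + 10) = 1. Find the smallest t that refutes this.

t = 5

We need the least odd positive integer t for which gcd(t, t + 10) > 1.
t = 1: gcd(1, 11) = 1.
t = 3: gcd(3, 13) = 1.
t = 5: gcd(5, 15) = 5.
Hence t = 5 is a counterexample.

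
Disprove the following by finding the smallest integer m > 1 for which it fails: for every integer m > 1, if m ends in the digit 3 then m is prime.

m = 33

Check each integer m > 1 in order until m ends in the digit 3 but m is not prime.
For m = 3, 13, 23 the conclusion holds.
m = 33: 33 ends in 3; 33 = 3 × 11, composite.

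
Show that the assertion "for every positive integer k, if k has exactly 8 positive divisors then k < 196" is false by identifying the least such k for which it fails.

k = 222

Check each positive integer k in order until k has exactly 8 positive divisors but the claim fails.
The first 31 eligible values, up to k = 195, all satisfy the conclusion.
k = 222: τ(222) = 8; 222 ≥ 196.
Hence k = 222 is a counterexample.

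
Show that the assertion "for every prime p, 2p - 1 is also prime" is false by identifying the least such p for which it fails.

Check each prime p in order until 2p - 1 is not prime.
For p = 2, 3 the conclusion holds.
p = 5: 2p - 1 = 9 = 3 × 3, not prime.
Thus p = 5 disproves the claim, and no smaller p works.

p = 5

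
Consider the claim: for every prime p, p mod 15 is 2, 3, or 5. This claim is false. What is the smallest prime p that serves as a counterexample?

We need the least prime p for which the claim fails.
p = 2: 2 mod 15 = 2.
p = 3: 3 mod 15 = 3.
p = 5: 5 mod 15 = 5.
p = 7: 7 mod 15 = 7 — not in {2, 3, 5}.

p = 7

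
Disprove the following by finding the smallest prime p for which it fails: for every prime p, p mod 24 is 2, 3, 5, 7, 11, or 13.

p = 2: 2 mod 24 = 2.
p = 3: 3 mod 24 = 3.
p = 5: 5 mod 24 = 5.
p = 7: 7 mod 24 = 7.
p = 11: 11 mod 24 = 11.
p = 13: 13 mod 24 = 13.
p = 17: 17 mod 24 = 17 — not in {2, 3, 5, 7, 11, 13}.

p = 17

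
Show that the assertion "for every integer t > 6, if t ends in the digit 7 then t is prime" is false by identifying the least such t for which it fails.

We need the least integer t > 6 for which t ends in the digit 7 but t is not prime.
t = 7: 7 ends in 7 and is prime.
t = 17: 17 ends in 7 and is prime.
t = 27: 27 ends in 7; 27 = 3 × 9, composite.

t = 27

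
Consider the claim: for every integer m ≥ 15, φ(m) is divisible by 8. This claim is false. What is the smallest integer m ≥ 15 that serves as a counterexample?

m = 18

Check each integer m ≥ 15 in order until φ(m) is not divisible by 8.
For m = 15, 16, 17 the conclusion holds.
m = 18: φ(18) = 6; 6 mod 8 = 6.
So m = 18 is the smallest counterexample.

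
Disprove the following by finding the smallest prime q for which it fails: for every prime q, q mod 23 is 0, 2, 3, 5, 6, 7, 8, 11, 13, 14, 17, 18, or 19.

q = 43

A counterexample is any prime q such that the claim fails; we check each in order.
The first 13 eligible values, up to q = 41, all satisfy the conclusion.
q = 43: 43 mod 23 = 20 — not in {0, 2, 3, 5, 6, 7, 8, 11, 13, 14, 17, 18, 19}.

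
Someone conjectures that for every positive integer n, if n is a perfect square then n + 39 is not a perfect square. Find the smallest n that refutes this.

A counterexample is any positive integer n such that n is a perfect square but n + 39 is a perfect square; we check each in order.
The first 4 eligible values, up to n = 16, all satisfy the conclusion.
n = 25: 25 = 5² and 25 + 39 = 64 = 8².
Thus n = 25 disproves the claim, and no smaller n works.

n = 25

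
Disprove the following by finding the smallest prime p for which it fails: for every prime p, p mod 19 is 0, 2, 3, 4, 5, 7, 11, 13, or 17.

p = 29

A counterexample is any prime p such that the claim fails; we check each in order.
For p = 2, 3, 5, 7, 11, 13, 17, 19, 23 the conclusion holds.
p = 29: 29 mod 19 = 10 — not in {0, 2, 3, 4, 5, 7, 11, 13, 17}.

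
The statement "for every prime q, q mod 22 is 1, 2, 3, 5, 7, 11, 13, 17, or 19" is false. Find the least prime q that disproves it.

q = 31

We need the least prime q for which the claim fails.
For q = 2, 3, 5, 7, 11, 13, 17, 19, 23, 29 the conclusion holds.
q = 31: 31 mod 22 = 9 — not in {1, 2, 3, 5, 7, 11, 13, 17, 19}.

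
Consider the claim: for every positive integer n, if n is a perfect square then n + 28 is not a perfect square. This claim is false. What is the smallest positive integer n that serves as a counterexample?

n = 1: 1 + 28 = 29, not a perfect square.
n = 4: 4 + 28 = 32, not a perfect square.
n = 9: 9 + 28 = 37, not a perfect square.
n = 16: 16 + 28 = 44, not a perfect square.
n = 25: 25 + 28 = 53, not a perfect square.
n = 36: 36 = 6² and 36 + 28 = 64 = 8².
So n = 36 is the smallest counterexample.

n = 36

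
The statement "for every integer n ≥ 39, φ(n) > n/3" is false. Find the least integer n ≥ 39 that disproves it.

n = 42

A counterexample is any integer n ≥ 39 such that the claim fails; we check each in order.
For n = 39, 40, 41 the conclusion holds.
n = 42: φ(42) = 12 and 42/3 = 14, so φ(42) ≤ 42/3.
So n = 42 is the smallest counterexample.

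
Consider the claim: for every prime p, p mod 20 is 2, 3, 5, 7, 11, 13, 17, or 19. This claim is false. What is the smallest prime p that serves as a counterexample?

Check each prime p in order until the claim fails.
For p = 2, 3, 5, 7, 11, 13, 17, 19, 23 the conclusion holds.
p = 29: 29 mod 20 = 9 — not in {2, 3, 5, 7, 11, 13, 17, 19}.
Hence p = 29 is a counterexample.

p = 29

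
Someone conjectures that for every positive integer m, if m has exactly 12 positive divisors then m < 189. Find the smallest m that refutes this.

m = 198

We need the least positive integer m for which m has exactly 12 positive divisors but the claim fails.
The first 12 eligible values, up to m = 160, all satisfy the conclusion.
m = 198: τ(198) = 12; 198 ≥ 189.
So m = 198 is the smallest counterexample.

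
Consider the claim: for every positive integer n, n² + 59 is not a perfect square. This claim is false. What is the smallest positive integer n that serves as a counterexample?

The first 28 eligible values, up to n = 28, all satisfy the conclusion.
n = 29: 29² + 59 = 900 = 30², a perfect square.

n = 29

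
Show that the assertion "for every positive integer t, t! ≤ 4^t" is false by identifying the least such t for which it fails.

A counterexample is any positive integer t such that t! > 4^t; we check each in order.
t = 1: t! = 1 and 4^t = 4, so 1 ≤ 4.
t = 2: t! = 2 and 4^t = 16, so 2 ≤ 16.
t = 3: t! = 6 and 4^t = 64, so 6 ≤ 64.
t = 4: t! = 24 and 4^t = 256, so 24 ≤ 256.
t = 5: t! = 120 and 4^t = 1024, so 120 ≤ 1024.
t = 6: t! = 720 and 4^t = 4096, so 720 ≤ 4096.
t = 7: t! = 5040 and 4^t = 16384, so 5040 ≤ 16384.
t = 8: t! = 40320 and 4^t = 65536, so 40320 ≤ 65536.
t = 9: t! = 362880 and 4^t = 262144, so 362880 > 262144.

t = 9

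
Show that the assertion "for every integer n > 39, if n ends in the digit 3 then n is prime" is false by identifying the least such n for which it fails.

n = 63

We need the least integer n > 39 for which n ends in the digit 3 but n is not prime.
n = 43: 43 ends in 3 and is prime.
n = 53: 53 ends in 3 and is prime.
n = 63: 63 ends in 3; 63 = 3 × 21, composite.
Hence n = 63 is a counterexample.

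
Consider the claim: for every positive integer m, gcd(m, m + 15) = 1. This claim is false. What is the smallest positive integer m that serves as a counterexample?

m = 3

For m = 1, 2 the conclusion holds.
m = 3: gcd(3, 18) = 3.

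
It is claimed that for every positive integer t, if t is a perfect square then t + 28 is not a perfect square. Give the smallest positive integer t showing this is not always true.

t = 36

A counterexample is any positive integer t such that t is a perfect square but t + 28 is a perfect square; we check each in order.
t = 1: 1 + 28 = 29, not a perfect square.
t = 4: 4 + 28 = 32, not a perfect square.
t = 9: 9 + 28 = 37, not a perfect square.
t = 16: 16 + 28 = 44, not a perfect square.
t = 25: 25 + 28 = 53, not a perfect square.
t = 36: 36 = 6² and 36 + 28 = 64 = 8².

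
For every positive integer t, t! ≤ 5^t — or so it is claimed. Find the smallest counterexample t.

We need the least positive integer t for which t! > 5^t.
For t = 1, 2, 3, 4, …, 9, 10, 11 the conclusion holds.
t = 12: t! = 479001600 and 5^t = 244140625, so 479001600 > 244140625.

t = 12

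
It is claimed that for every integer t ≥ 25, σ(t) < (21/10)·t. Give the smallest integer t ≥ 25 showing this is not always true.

Check each integer t ≥ 25 in order until the claim fails.
For t = 25, 26, 27, 28, 29 the conclusion holds.
t = 30: σ(30) = 72; 72 ≥ 63.

t = 30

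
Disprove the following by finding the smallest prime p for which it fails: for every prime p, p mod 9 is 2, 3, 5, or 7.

Check each prime p in order until the claim fails.
The first 5 eligible values, up to p = 11, all satisfy the conclusion.
p = 13: 13 mod 9 = 4 — not in {2, 3, 5, 7}.
Hence p = 13 is a counterexample.

p = 13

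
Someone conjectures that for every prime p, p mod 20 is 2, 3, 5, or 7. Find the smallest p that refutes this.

p = 11

A counterexample is any prime p such that the claim fails; we check each in order.
The first 4 eligible values, up to p = 7, all satisfy the conclusion.
p = 11: 11 mod 20 = 11 — not in {2, 3, 5, 7}.
Thus p = 11 disproves the claim, and no smaller p works.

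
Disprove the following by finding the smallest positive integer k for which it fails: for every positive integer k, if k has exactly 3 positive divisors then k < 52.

The first 4 eligible values, up to k = 49, all satisfy the conclusion.
k = 121: τ(121) = 3; 121 ≥ 52.
Hence k = 121 is a counterexample.

k = 121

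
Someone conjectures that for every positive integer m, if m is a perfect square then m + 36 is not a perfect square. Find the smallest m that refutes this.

m = 1: 1 + 36 = 37, not a perfect square.
m = 4: 4 + 36 = 40, not a perfect square.
m = 9: 9 + 36 = 45, not a perfect square.
m = 16: 16 + 36 = 52, not a perfect square.
m = 25: 25 + 36 = 61, not a perfect square.
m = 36: 36 + 36 = 72, not a perfect square.
m = 49: 49 + 36 = 85, not a perfect square.
m = 64: 64 = 8² and 64 + 36 = 100 = 10².
So m = 64 is the smallest counterexample.

m = 64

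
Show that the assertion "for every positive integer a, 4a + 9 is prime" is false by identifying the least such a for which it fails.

Check each positive integer a in order until 4a + 9 is not prime.
a = 1: 4a + 9 = 13, prime.
a = 2: 4a + 9 = 17, prime.
a = 3: 4a + 9 = 21 = 3 × 7, composite.

a = 3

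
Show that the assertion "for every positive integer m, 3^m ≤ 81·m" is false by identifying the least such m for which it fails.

m = 6

We need the least positive integer m for which 3^m > 81·m.
The first 5 eligible values, up to m = 5, all satisfy the conclusion.
m = 6: 3^m = 729 and 81·m = 486, so 729 > 486.
Thus m = 6 disproves the claim, and no smaller m works.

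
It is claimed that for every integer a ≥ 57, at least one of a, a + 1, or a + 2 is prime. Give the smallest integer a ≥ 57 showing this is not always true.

a = 62

We need the least integer a ≥ 57 for which a, a + 1, a + 2 are all composite.
a = 57: 59 is prime.
a = 58: 59 is prime.
a = 59: 59 is prime.
a = 60: 61 is prime.
a = 61: 61 is prime.
a = 62: 62 = 2 × 31; 63 = 3 × 21; 64 = 2 × 32 — all composite.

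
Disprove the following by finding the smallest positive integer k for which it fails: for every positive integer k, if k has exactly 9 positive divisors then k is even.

A counterexample is any positive integer k such that k has exactly 9 positive divisors but k is odd; we check each in order.
For k = 36, 100, 196 the conclusion holds.
k = 225: divisors of 225: 9 divisors; 225 is odd.

k = 225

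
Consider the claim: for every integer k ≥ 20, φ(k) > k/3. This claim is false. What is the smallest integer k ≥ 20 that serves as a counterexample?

A counterexample is any integer k ≥ 20 such that the claim fails; we check each in order.
k = 20: φ(20) = 8 and 20/3 = 20/3, so φ(20) > 20/3.
k = 21: φ(21) = 12 and 21/3 = 7, so φ(21) > 21/3.
k = 22: φ(22) = 10 and 22/3 = 22/3, so φ(22) > 22/3.
k = 23: φ(23) = 22 and 23/3 = 23/3, so φ(23) > 23/3.
k = 24: φ(24) = 8 and 24/3 = 8, so φ(24) ≤ 24/3.

k = 24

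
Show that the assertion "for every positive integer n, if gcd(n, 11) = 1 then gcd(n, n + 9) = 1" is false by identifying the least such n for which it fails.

We need the least positive integer n for which gcd(n, 11) = 1 but gcd(n, n + 9) > 1.
n = 1: gcd(1, 10) = 1.
n = 2: gcd(2, 11) = 1.
n = 3: gcd(3, 12) = 3.

n = 3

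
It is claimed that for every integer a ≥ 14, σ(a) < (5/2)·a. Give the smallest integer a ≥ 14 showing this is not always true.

a = 24

We need the least integer a ≥ 14 for which the claim fails.
For a = 14, 15, 16, 17, 18, 19, 20, 21, 22, 23 the conclusion holds.
a = 24: σ(24) = 60; 60 ≥ 60.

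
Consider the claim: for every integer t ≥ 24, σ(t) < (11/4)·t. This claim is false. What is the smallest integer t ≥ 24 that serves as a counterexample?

t = 60

Check each integer t ≥ 24 in order until the claim fails.
The first 36 eligible values, up to t = 59, all satisfy the conclusion.
t = 60: σ(60) = 168; 168 ≥ 165.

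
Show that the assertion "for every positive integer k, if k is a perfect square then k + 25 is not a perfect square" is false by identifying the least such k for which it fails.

The first 11 eligible values, up to k = 121, all satisfy the conclusion.
k = 144: 144 = 12² and 144 + 25 = 169 = 13².
So k = 144 is the smallest counterexample.

k = 144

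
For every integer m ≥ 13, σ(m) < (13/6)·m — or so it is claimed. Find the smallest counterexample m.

m = 18

For m = 13, 14, 15, 16, 17 the conclusion holds.
m = 18: σ(18) = 39; 39 ≥ 39.
So m = 18 is the smallest counterexample.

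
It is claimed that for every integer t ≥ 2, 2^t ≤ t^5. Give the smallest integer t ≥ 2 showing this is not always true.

t = 23

The first 21 eligible values, up to t = 22, all satisfy the conclusion.
t = 23: 2^t = 8388608 and t^5 = 6436343, so 8388608 > 6436343.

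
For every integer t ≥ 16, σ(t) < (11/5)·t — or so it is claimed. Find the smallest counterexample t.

A counterexample is any integer t ≥ 16 such that the claim fails; we check each in order.
The first 8 eligible values, up to t = 23, all satisfy the conclusion.
t = 24: σ(24) = 60; 60 ≥ 264/5.
Hence t = 24 is a counterexample.

t = 24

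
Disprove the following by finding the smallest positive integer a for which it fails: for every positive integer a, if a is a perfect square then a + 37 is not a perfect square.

a = 324

A counterexample is any positive integer a such that a is a perfect square but a + 37 is a perfect square; we check each in order.
For a = 1, 4, 9, 16, …, 225, 256, 289 the conclusion holds.
a = 324: 324 = 18² and 324 + 37 = 361 = 19².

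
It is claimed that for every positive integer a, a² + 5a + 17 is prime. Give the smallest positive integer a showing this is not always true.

For a = 1, 2, 3, 4, 5, 6, 7 the conclusion holds.
a = 8: a² + 5a + 17 = 121 = 11 × 11, composite.

a = 8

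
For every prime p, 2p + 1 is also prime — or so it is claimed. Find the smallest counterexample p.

Check each prime p in order until 2p + 1 is not prime.
For p = 2, 3, 5 the conclusion holds.
p = 7: 2p + 1 = 15 = 3 × 5, not prime.
So p = 7 is the smallest counterexample.

p = 7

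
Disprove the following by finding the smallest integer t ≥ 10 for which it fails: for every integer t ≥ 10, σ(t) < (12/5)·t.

t = 24

Check each integer t ≥ 10 in order until the claim fails.
For t = 10, 11, 12, 13, …, 21, 22, 23 the conclusion holds.
t = 24: σ(24) = 60; 60 ≥ 288/5.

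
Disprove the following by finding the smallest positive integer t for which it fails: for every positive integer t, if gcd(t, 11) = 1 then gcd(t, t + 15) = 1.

For t = 1, 2 the conclusion holds.
t = 3: gcd(3, 18) = 3.
Hence t = 3 is a counterexample.

t = 3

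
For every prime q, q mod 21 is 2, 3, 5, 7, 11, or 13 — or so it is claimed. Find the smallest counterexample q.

For q = 2, 3, 5, 7, 11, 13 the conclusion holds.
q = 17: 17 mod 21 = 17 — not in {2, 3, 5, 7, 11, 13}.
Hence q = 17 is a counterexample.

q = 17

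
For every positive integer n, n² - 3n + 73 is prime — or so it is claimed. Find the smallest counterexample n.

n = 4

We need the least positive integer n for which n² - 3n + 73 is not prime.
For n = 1, 2, 3 the conclusion holds.
n = 4: n² - 3n + 73 = 77 = 7 × 11, composite.
So n = 4 is the smallest counterexample.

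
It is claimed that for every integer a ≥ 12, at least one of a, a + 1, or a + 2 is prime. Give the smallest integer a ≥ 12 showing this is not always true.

a = 14

We need the least integer a ≥ 12 for which a, a + 1, a + 2 are all composite.
a = 12: 13 is prime.
a = 13: 13 is prime.
a = 14: 14 = 2 × 7; 15 = 3 × 5; 16 = 2 × 8 — all composite.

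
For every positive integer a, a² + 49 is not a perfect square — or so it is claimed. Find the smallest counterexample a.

a = 24

We need the least positive integer a for which a² + 49 is a perfect square.
For a = 1, 2, 3, 4, …, 21, 22, 23 the conclusion holds.
a = 24: 24² + 49 = 625 = 25², a perfect square.
Hence a = 24 is a counterexample.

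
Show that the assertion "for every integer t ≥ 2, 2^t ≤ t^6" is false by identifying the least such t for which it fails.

We need the least integer t ≥ 2 for which 2^t > t^6.
The first 28 eligible values, up to t = 29, all satisfy the conclusion.
t = 30: 2^t = 1073741824 and t^6 = 729000000, so 1073741824 > 729000000.

t = 30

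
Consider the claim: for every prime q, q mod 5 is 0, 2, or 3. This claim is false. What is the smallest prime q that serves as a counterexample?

We need the least prime q for which the claim fails.
For q = 2, 3, 5, 7 the conclusion holds.
q = 11: 11 mod 5 = 1 — not in {0, 2, 3}.
Hence q = 11 is a counterexample.

q = 11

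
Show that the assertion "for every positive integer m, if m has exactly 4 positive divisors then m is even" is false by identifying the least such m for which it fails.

A counterexample is any positive integer m such that m has exactly 4 positive divisors but m is odd; we check each in order.
m = 6: divisors of 6: 1, 2, 3, 6; 6 is even.
m = 8: divisors of 8: 1, 2, 4, 8; 8 is even.
m = 10: divisors of 10: 1, 2, 5, 10; 10 is even.
m = 14: divisors of 14: 1, 2, 7, 14; 14 is even.
m = 15: divisors of 15: 1, 3, 5, 15; 15 is odd.
So m = 15 is the smallest counterexample.

m = 15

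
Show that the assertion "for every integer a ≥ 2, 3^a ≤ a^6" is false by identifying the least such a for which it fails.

Check each integer a ≥ 2 in order until 3^a > a^6.
For a = 2, 3, 4, 5, …, 12, 13, 14 the conclusion holds.
a = 15: 3^a = 14348907 and a^6 = 11390625, so 14348907 > 11390625.
So a = 15 is the smallest counterexample.

a = 15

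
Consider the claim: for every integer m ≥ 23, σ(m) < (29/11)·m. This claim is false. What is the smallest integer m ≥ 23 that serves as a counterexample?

Check each integer m ≥ 23 in order until the claim fails.
For m = 23, 24, 25, 26, …, 57, 58, 59 the conclusion holds.
m = 60: σ(60) = 168; 168 ≥ 1740/11.

m = 60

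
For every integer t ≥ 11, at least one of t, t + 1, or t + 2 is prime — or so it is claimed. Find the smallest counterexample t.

We need the least integer t ≥ 11 for which t, t + 1, t + 2 are all composite.
For t = 11, 12, 13 the conclusion holds.
t = 14: 14 = 2 × 7; 15 = 3 × 5; 16 = 2 × 8 — all composite.
So t = 14 is the smallest counterexample.

t = 14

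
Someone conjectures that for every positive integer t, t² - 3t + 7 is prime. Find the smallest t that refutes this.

t = 6

We need the least positive integer t for which t² - 3t + 7 is not prime.
t = 1: t² - 3t + 7 = 5, prime.
t = 2: t² - 3t + 7 = 5, prime.
t = 3: t² - 3t + 7 = 7, prime.
t = 4: t² - 3t + 7 = 11, prime.
t = 5: t² - 3t + 7 = 17, prime.
t = 6: t² - 3t + 7 = 25 = 5 × 5, composite.
Thus t = 6 disproves the claim, and no smaller t works.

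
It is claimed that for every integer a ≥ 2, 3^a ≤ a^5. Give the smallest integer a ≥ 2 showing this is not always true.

a = 11

Check each integer a ≥ 2 in order until 3^a > a^5.
The first 9 eligible values, up to a = 10, all satisfy the conclusion.
a = 11: 3^a = 177147 and a^5 = 161051, so 177147 > 161051.
Hence a = 11 is a counterexample.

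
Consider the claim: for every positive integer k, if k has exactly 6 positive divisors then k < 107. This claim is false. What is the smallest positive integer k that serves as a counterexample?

For k = 12, 18, 20, 28, …, 92, 98, 99 the conclusion holds.
k = 116: τ(116) = 6; 116 ≥ 107.

k = 116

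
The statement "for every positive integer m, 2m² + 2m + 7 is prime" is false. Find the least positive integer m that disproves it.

m = 6

m = 1: 2m² + 2m + 7 = 11, prime.
m = 2: 2m² + 2m + 7 = 19, prime.
m = 3: 2m² + 2m + 7 = 31, prime.
m = 4: 2m² + 2m + 7 = 47, prime.
m = 5: 2m² + 2m + 7 = 67, prime.
m = 6: 2m² + 2m + 7 = 91 = 7 × 13, composite.
So m = 6 is the smallest counterexample.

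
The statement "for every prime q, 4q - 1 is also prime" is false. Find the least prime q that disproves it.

q = 7

For q = 2, 3, 5 the conclusion holds.
q = 7: 4q - 1 = 27 = 3 × 9, not prime.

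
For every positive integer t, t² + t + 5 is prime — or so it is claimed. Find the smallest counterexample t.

We need the least positive integer t for which t² + t + 5 is not prime.
t = 1: t² + t + 5 = 7, prime.
t = 2: t² + t + 5 = 11, prime.
t = 3: t² + t + 5 = 17, prime.
t = 4: t² + t + 5 = 25 = 5 × 5, composite.

t = 4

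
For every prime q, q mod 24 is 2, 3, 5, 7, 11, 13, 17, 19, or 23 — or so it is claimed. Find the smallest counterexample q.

A counterexample is any prime q such that the claim fails; we check each in order.
The first 20 eligible values, up to q = 71, all satisfy the conclusion.
q = 73: 73 mod 24 = 1 — not in {2, 3, 5, 7, 11, 13, 17, 19, 23}.

q = 73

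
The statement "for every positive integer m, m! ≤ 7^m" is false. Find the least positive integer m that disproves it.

A counterexample is any positive integer m such that m! > 7^m; we check each in order.
For m = 1, 2, 3, 4, …, 14, 15, 16 the conclusion holds.
m = 17: m! = 355687428096000 and 7^m = 232630513987207, so 355687428096000 > 232630513987207.

m = 17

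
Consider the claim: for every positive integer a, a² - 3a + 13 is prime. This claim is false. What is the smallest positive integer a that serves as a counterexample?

a = 12

Check each positive integer a in order until a² - 3a + 13 is not prime.
For a = 1, 2, 3, 4, …, 9, 10, 11 the conclusion holds.
a = 12: a² - 3a + 13 = 121 = 11 × 11, composite.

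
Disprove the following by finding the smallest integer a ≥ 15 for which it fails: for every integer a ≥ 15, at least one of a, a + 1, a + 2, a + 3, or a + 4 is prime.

The first 9 eligible values, up to a = 23, all satisfy the conclusion.
a = 24: 24 = 2 × 12; 25 = 5 × 5; 26 = 2 × 13; 27 = 3 × 9; 28 = 2 × 14 — all composite.

a = 24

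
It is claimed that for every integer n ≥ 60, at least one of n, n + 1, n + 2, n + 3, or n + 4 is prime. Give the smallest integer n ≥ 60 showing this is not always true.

We need the least integer n ≥ 60 for which n, n + 1, n + 2, n + 3, n + 4 are all composite.
n = 60: 61 is prime.
n = 61: 61 is prime.
n = 62: 62 = 2 × 31; 63 = 3 × 21; 64 = 2 × 32; 65 = 5 × 13; 66 = 2 × 33 — all composite.

n = 62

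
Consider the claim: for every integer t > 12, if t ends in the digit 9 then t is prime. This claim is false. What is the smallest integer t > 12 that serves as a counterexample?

t = 39

t = 19: 19 ends in 9 and is prime.
t = 29: 29 ends in 9 and is prime.
t = 39: 39 ends in 9; 39 = 3 × 13, composite.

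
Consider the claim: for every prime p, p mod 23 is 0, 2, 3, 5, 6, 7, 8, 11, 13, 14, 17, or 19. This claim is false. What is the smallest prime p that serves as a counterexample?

We need the least prime p for which the claim fails.
The first 12 eligible values, up to p = 37, all satisfy the conclusion.
p = 41: 41 mod 23 = 18 — not in {0, 2, 3, 5, 6, 7, 8, 11, 13, 14, 17, 19}.
Hence p = 41 is a counterexample.

p = 41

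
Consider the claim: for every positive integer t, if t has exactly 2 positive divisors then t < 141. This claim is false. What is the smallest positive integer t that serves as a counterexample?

Check each positive integer t in order until t has exactly 2 positive divisors but the claim fails.
The first 34 eligible values, up to t = 139, all satisfy the conclusion.
t = 149: τ(149) = 2; 149 ≥ 141.

t = 149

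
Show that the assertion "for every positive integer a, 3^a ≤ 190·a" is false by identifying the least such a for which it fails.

A counterexample is any positive integer a such that 3^a > 190·a; we check each in order.
The first 6 eligible values, up to a = 6, all satisfy the conclusion.
a = 7: 3^a = 2187 and 190·a = 1330, so 2187 > 1330.

a = 7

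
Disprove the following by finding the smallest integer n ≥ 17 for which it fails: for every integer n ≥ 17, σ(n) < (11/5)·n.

n = 24

We need the least integer n ≥ 17 for which the claim fails.
The first 7 eligible values, up to n = 23, all satisfy the conclusion.
n = 24: σ(24) = 60; 60 ≥ 264/5.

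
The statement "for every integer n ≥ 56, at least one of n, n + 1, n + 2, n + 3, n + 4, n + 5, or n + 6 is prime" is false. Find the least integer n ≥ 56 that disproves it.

n = 90

We need the least integer n ≥ 56 for which n, n + 1, n + 2, n + 3, n + 4, n + 5, n + 6 are all composite.
For n = 56, 57, 58, 59, …, 87, 88, 89 the conclusion holds.
n = 90: 90 = 2 × 45; 91 = 7 × 13; 92 = 2 × 46; 93 = 3 × 31; 94 = 2 × 47; 95 = 5 × 19; 96 = 2 × 48 — all composite.
Thus n = 90 disproves the claim, and no smaller n works.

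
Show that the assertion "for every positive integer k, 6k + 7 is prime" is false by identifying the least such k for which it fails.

A counterexample is any positive integer k such that 6k + 7 is not prime; we check each in order.
k = 1: 6k + 7 = 13, prime.
k = 2: 6k + 7 = 19, prime.
k = 3: 6k + 7 = 25 = 5 × 5, composite.
Hence k = 3 is a counterexample.

k = 3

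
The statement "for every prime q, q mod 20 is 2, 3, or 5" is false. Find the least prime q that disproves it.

We need the least prime q for which the claim fails.
For q = 2, 3, 5 the conclusion holds.
q = 7: 7 mod 20 = 7 — not in {2, 3, 5}.

q = 7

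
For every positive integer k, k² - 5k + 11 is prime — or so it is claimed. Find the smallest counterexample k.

k = 7

Check each positive integer k in order until k² - 5k + 11 is not prime.
The first 6 eligible values, up to k = 6, all satisfy the conclusion.
k = 7: k² - 5k + 11 = 25 = 5 × 5, composite.
Thus k = 7 disproves the claim, and no smaller k works.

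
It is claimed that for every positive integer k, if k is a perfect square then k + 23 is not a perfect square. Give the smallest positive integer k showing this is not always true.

We need the least positive integer k for which k is a perfect square but k + 23 is a perfect square.
The first 10 eligible values, up to k = 100, all satisfy the conclusion.
k = 121: 121 = 11² and 121 + 23 = 144 = 12².
Thus k = 121 disproves the claim, and no smaller k works.

k = 121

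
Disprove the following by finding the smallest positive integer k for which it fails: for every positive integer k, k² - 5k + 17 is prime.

For k = 1, 2, 3, 4, …, 10, 11, 12 the conclusion holds.
k = 13: k² - 5k + 17 = 121 = 11 × 11, composite.

k = 13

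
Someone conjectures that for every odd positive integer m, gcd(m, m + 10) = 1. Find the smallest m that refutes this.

Check each odd positive integer m in order until gcd(m, m + 10) > 1.
m = 1: gcd(1, 11) = 1.
m = 3: gcd(3, 13) = 1.
m = 5: gcd(5, 15) = 5.
Thus m = 5 disproves the claim, and no smaller m works.

m = 5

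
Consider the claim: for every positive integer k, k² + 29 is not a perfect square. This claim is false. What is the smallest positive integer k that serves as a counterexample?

The first 13 eligible values, up to k = 13, all satisfy the conclusion.
k = 14: 14² + 29 = 225 = 15², a perfect square.
So k = 14 is the smallest counterexample.

k = 14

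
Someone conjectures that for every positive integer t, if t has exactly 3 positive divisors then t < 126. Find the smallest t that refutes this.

Check each positive integer t in order until t has exactly 3 positive divisors but the claim fails.
The first 5 eligible values, up to t = 121, all satisfy the conclusion.
t = 169: τ(169) = 3; 169 ≥ 126.
Thus t = 169 disproves the claim, and no smaller t works.

t = 169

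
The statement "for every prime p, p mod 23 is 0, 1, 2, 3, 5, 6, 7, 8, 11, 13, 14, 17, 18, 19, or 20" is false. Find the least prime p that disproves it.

p = 61

We need the least prime p for which the claim fails.
For p = 2, 3, 5, 7, …, 47, 53, 59 the conclusion holds.
p = 61: 61 mod 23 = 15 — not in {0, 1, 2, 3, 5, 6, 7, 8, 11, 13, 14, 17, 18, 19, 20}.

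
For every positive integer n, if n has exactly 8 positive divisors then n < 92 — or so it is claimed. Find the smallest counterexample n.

Check each positive integer n in order until n has exactly 8 positive divisors but the claim fails.
The first 10 eligible values, up to n = 88, all satisfy the conclusion.
n = 102: τ(102) = 8; 102 ≥ 92.
Hence n = 102 is a counterexample.

n = 102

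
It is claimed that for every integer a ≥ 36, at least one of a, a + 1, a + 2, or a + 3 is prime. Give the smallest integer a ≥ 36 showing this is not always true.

a = 48

The first 12 eligible values, up to a = 47, all satisfy the conclusion.
a = 48: 48 = 2 × 24; 49 = 7 × 7; 50 = 2 × 25; 51 = 3 × 17 — all composite.
So a = 48 is the smallest counterexample.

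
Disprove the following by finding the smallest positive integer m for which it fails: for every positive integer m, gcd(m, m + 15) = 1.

m = 3

We need the least positive integer m for which gcd(m, m + 15) > 1.
For m = 1, 2 the conclusion holds.
m = 3: gcd(3, 18) = 3.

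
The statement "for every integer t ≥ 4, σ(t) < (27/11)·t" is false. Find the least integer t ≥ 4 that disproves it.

A counterexample is any integer t ≥ 4 such that the claim fails; we check each in order.
The first 20 eligible values, up to t = 23, all satisfy the conclusion.
t = 24: σ(24) = 60; 60 ≥ 648/11.
Hence t = 24 is a counterexample.

t = 24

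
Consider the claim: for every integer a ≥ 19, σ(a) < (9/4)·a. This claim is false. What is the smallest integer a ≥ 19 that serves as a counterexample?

a = 24

Check each integer a ≥ 19 in order until the claim fails.
a = 19: σ(19) = 20; 20 < 171/4.
a = 20: σ(20) = 42; 42 < 45.
a = 21: σ(21) = 32; 32 < 189/4.
a = 22: σ(22) = 36; 36 < 99/2.
a = 23: σ(23) = 24; 24 < 207/4.
a = 24: σ(24) = 60; 60 ≥ 54.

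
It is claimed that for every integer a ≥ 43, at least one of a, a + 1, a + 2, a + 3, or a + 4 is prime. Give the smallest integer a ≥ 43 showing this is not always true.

For a = 43, 44, 45, 46, 47 the conclusion holds.
a = 48: 48 = 2 × 24; 49 = 7 × 7; 50 = 2 × 25; 51 = 3 × 17; 52 = 2 × 26 — all composite.

a = 48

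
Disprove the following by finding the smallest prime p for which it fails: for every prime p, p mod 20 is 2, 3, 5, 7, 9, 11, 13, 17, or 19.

p = 41

For p = 2, 3, 5, 7, …, 29, 31, 37 the conclusion holds.
p = 41: 41 mod 20 = 1 — not in {2, 3, 5, 7, 9, 11, 13, 17, 19}.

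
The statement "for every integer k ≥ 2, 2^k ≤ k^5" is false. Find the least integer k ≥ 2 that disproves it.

Check each integer k ≥ 2 in order until 2^k > k^5.
For k = 2, 3, 4, 5, …, 20, 21, 22 the conclusion holds.
k = 23: 2^k = 8388608 and k^5 = 6436343, so 8388608 > 6436343.

k = 23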